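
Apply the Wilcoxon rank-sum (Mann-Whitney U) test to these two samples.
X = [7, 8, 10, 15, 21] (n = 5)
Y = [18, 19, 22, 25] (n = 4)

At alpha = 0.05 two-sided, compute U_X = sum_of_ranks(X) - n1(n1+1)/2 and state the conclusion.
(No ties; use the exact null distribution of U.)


Step 1: Combine and sort all 9 observations; assign midranks.
sorted (value, group): (7,X), (8,X), (10,X), (15,X), (18,Y), (19,Y), (21,X), (22,Y), (25,Y)
ranks: 7->1, 8->2, 10->3, 15->4, 18->5, 19->6, 21->7, 22->8, 25->9
Step 2: Rank sum for X: R1 = 1 + 2 + 3 + 4 + 7 = 17.
Step 3: U_X = R1 - n1(n1+1)/2 = 17 - 5*6/2 = 17 - 15 = 2.
       U_Y = n1*n2 - U_X = 20 - 2 = 18.
Step 4: No ties, so the exact null distribution of U (based on enumerating the C(9,5) = 126 equally likely rank assignments) gives the two-sided p-value.
Step 5: p-value = 0.063492; compare to alpha = 0.05. fail to reject H0.

U_X = 2, p = 0.063492, fail to reject H0 at alpha = 0.05.


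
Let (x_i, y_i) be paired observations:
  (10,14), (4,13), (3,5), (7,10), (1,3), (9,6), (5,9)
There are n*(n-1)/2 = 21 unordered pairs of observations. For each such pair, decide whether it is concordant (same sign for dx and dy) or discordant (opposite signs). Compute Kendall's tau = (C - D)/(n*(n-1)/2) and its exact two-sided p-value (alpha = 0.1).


Step 1: Enumerate the 21 unordered pairs (i,j) with i<j and classify each by sign(x_j-x_i) * sign(y_j-y_i).
  (1,2):dx=-6,dy=-1->C; (1,3):dx=-7,dy=-9->C; (1,4):dx=-3,dy=-4->C; (1,5):dx=-9,dy=-11->C
  (1,6):dx=-1,dy=-8->C; (1,7):dx=-5,dy=-5->C; (2,3):dx=-1,dy=-8->C; (2,4):dx=+3,dy=-3->D
  (2,5):dx=-3,dy=-10->C; (2,6):dx=+5,dy=-7->D; (2,7):dx=+1,dy=-4->D; (3,4):dx=+4,dy=+5->C
  (3,5):dx=-2,dy=-2->C; (3,6):dx=+6,dy=+1->C; (3,7):dx=+2,dy=+4->C; (4,5):dx=-6,dy=-7->C
  (4,6):dx=+2,dy=-4->D; (4,7):dx=-2,dy=-1->C; (5,6):dx=+8,dy=+3->C; (5,7):dx=+4,dy=+6->C
  (6,7):dx=-4,dy=+3->D
Step 2: C = 16, D = 5, total pairs = 21.
Step 3: tau = (C - D)/(n(n-1)/2) = (16 - 5)/21 = 0.523810.
Step 4: Exact two-sided p-value (enumerate n! = 5040 permutations of y under H0): p = 0.136111.
Step 5: alpha = 0.1. fail to reject H0.

tau_b = 0.5238 (C=16, D=5), p = 0.136111, fail to reject H0.


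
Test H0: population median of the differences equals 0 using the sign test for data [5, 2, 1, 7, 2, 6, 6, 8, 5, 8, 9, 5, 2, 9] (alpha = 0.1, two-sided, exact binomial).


Step 1: Discard zero differences. Original n = 14; n_eff = number of nonzero differences = 14.
Nonzero differences (with sign): +5, +2, +1, +7, +2, +6, +6, +8, +5, +8, +9, +5, +2, +9
Step 2: Count signs: positive = 14, negative = 0.
Step 3: Under H0: P(positive) = 0.5, so the number of positives S ~ Bin(14, 0.5).
Step 4: Two-sided exact p-value = sum of Bin(14,0.5) probabilities at or below the observed probability = 0.000122.
Step 5: alpha = 0.1. reject H0.

n_eff = 14, pos = 14, neg = 0, p = 0.000122, reject H0.


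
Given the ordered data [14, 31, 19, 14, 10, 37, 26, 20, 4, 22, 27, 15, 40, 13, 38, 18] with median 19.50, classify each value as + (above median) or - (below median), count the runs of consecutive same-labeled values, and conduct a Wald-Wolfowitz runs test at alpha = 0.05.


Step 1: Compute median = 19.50; label A = above, B = below.
Labels in order: BABBBAAABAABABAB  (n_A = 8, n_B = 8)
Step 2: Count runs R = 11.
Step 3: Under H0 (random ordering), E[R] = 2*n_A*n_B/(n_A+n_B) + 1 = 2*8*8/16 + 1 = 9.0000.
        Var[R] = 2*n_A*n_B*(2*n_A*n_B - n_A - n_B) / ((n_A+n_B)^2 * (n_A+n_B-1)) = 14336/3840 = 3.7333.
        SD[R] = 1.9322.
Step 4: Continuity-corrected z = (R - 0.5 - E[R]) / SD[R] = (11 - 0.5 - 9.0000) / 1.9322 = 0.7763.
Step 5: Two-sided p-value via normal approximation = 2*(1 - Phi(|z|)) = 0.437558.
Step 6: alpha = 0.05. fail to reject H0.

R = 11, z = 0.7763, p = 0.437558, fail to reject H0.


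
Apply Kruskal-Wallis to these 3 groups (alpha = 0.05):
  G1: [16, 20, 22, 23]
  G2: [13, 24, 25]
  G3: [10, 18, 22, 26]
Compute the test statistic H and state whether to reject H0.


Step 1: Combine all N = 11 observations and assign midranks.
sorted (value, group, rank): (10,G3,1), (13,G2,2), (16,G1,3), (18,G3,4), (20,G1,5), (22,G1,6.5), (22,G3,6.5), (23,G1,8), (24,G2,9), (25,G2,10), (26,G3,11)
Step 2: Sum ranks within each group.
R_1 = 22.5 (n_1 = 4)
R_2 = 21 (n_2 = 3)
R_3 = 22.5 (n_3 = 4)
Step 3: H = 12/(N(N+1)) * sum(R_i^2/n_i) - 3(N+1)
     = 12/(11*12) * (22.5^2/4 + 21^2/3 + 22.5^2/4) - 3*12
     = 0.090909 * 400.125 - 36
     = 0.375000.
Step 4: Ties present; correction factor C = 1 - 6/(11^3 - 11) = 0.995455. Corrected H = 0.375000 / 0.995455 = 0.376712.
Step 5: Under H0, H ~ chi^2(2); p-value = 0.828320.
Step 6: alpha = 0.05. fail to reject H0.

H = 0.3767, df = 2, p = 0.828320, fail to reject H0.


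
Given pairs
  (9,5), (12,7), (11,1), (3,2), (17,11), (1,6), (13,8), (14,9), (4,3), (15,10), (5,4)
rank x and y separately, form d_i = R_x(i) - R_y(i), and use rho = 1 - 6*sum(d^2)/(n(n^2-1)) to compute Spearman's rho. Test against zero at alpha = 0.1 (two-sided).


Step 1: Rank x and y separately (midranks; no ties here).
rank(x): 9->5, 12->7, 11->6, 3->2, 17->11, 1->1, 13->8, 14->9, 4->3, 15->10, 5->4
rank(y): 5->5, 7->7, 1->1, 2->2, 11->11, 6->6, 8->8, 9->9, 3->3, 10->10, 4->4
Step 2: d_i = R_x(i) - R_y(i); compute d_i^2.
  (5-5)^2=0, (7-7)^2=0, (6-1)^2=25, (2-2)^2=0, (11-11)^2=0, (1-6)^2=25, (8-8)^2=0, (9-9)^2=0, (3-3)^2=0, (10-10)^2=0, (4-4)^2=0
sum(d^2) = 50.
Step 3: rho = 1 - 6*50 / (11*(11^2 - 1)) = 1 - 300/1320 = 0.772727.
Step 4: Under H0, t = rho * sqrt((n-2)/(1-rho^2)) = 3.6522 ~ t(9).
Step 5: Two-sided p-value from the t-distribution with 9 df = 0.005299.
Step 6: alpha = 0.1. reject H0.

rho = 0.7727, p = 0.005299, reject H0 at alpha = 0.1.


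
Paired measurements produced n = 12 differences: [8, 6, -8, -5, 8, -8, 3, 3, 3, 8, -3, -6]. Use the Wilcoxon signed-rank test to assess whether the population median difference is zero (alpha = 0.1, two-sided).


Step 1: Drop any zero differences (none here) and take |d_i|.
|d| = [8, 6, 8, 5, 8, 8, 3, 3, 3, 8, 3, 6]
Step 2: Midrank |d_i| (ties get averaged ranks).
ranks: |8|->10, |6|->6.5, |8|->10, |5|->5, |8|->10, |8|->10, |3|->2.5, |3|->2.5, |3|->2.5, |8|->10, |3|->2.5, |6|->6.5
Step 3: Attach original signs; sum ranks with positive sign and with negative sign.
W+ = 10 + 6.5 + 10 + 2.5 + 2.5 + 2.5 + 10 = 44
W- = 10 + 5 + 10 + 2.5 + 6.5 = 34
(Check: W+ + W- = 78 should equal n(n+1)/2 = 78.)
Step 4: Test statistic W = min(W+, W-) = 34.
Step 5: Ties in |d|, so use the tie-corrected normal approximation.
        E[W] = n(n+1)/4 = 12*13/4 = 39.
        Tie groups: |d|=3 (t=4), |d|=6 (t=2), |d|=8 (t=5); sum(t^3 - t) = 186.
        Var[W] = n(n+1)(2n+1)/24 - sum(t^3-t)/48 = 3900/24 - 186/48 = 158.625.
        z = (W - E[W]) / sqrt(Var[W]) = (34 - 39) / 12.5946 = -0.3970.
        Two-sided p = 2*Phi(z) = 0.691372.
Step 6: alpha = 0.1. fail to reject H0.

W+ = 44, W- = 34, W = min = 34, p = 0.691372, fail to reject H0.


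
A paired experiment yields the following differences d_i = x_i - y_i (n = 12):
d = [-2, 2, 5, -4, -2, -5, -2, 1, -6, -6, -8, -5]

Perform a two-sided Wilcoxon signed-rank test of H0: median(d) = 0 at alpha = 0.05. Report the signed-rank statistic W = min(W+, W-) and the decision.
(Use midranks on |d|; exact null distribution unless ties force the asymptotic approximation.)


Step 1: Drop any zero differences (none here) and take |d_i|.
|d| = [2, 2, 5, 4, 2, 5, 2, 1, 6, 6, 8, 5]
Step 2: Midrank |d_i| (ties get averaged ranks).
ranks: |2|->3.5, |2|->3.5, |5|->8, |4|->6, |2|->3.5, |5|->8, |2|->3.5, |1|->1, |6|->10.5, |6|->10.5, |8|->12, |5|->8
Step 3: Attach original signs; sum ranks with positive sign and with negative sign.
W+ = 3.5 + 8 + 1 = 12.5
W- = 3.5 + 6 + 3.5 + 8 + 3.5 + 10.5 + 10.5 + 12 + 8 = 65.5
(Check: W+ + W- = 78 should equal n(n+1)/2 = 78.)
Step 4: Test statistic W = min(W+, W-) = 12.5.
Step 5: Ties in |d|, so use the tie-corrected normal approximation.
        E[W] = n(n+1)/4 = 12*13/4 = 39.
        Tie groups: |d|=2 (t=4), |d|=5 (t=3), |d|=6 (t=2); sum(t^3 - t) = 90.
        Var[W] = n(n+1)(2n+1)/24 - sum(t^3-t)/48 = 3900/24 - 90/48 = 160.625.
        z = (W - E[W]) / sqrt(Var[W]) = (12.5 - 39) / 12.6738 = -2.0909.
        Two-sided p = 2*Phi(z) = 0.036534.
Step 6: alpha = 0.05. reject H0.

W+ = 12.5, W- = 65.5, W = min = 12.5, p = 0.036534, reject H0.


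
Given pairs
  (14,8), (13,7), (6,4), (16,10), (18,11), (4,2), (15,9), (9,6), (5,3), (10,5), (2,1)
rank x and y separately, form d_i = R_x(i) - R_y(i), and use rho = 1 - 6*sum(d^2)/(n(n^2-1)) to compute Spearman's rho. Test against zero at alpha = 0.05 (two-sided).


Step 1: Rank x and y separately (midranks; no ties here).
rank(x): 14->8, 13->7, 6->4, 16->10, 18->11, 4->2, 15->9, 9->5, 5->3, 10->6, 2->1
rank(y): 8->8, 7->7, 4->4, 10->10, 11->11, 2->2, 9->9, 6->6, 3->3, 5->5, 1->1
Step 2: d_i = R_x(i) - R_y(i); compute d_i^2.
  (8-8)^2=0, (7-7)^2=0, (4-4)^2=0, (10-10)^2=0, (11-11)^2=0, (2-2)^2=0, (9-9)^2=0, (5-6)^2=1, (3-3)^2=0, (6-5)^2=1, (1-1)^2=0
sum(d^2) = 2.
Step 3: rho = 1 - 6*2 / (11*(11^2 - 1)) = 1 - 12/1320 = 0.990909.
Step 4: Under H0, t = rho * sqrt((n-2)/(1-rho^2)) = 22.0966 ~ t(9).
Step 5: Two-sided p-value from the t-distribution with 9 df = 0.000000.
Step 6: alpha = 0.05. reject H0.

rho = 0.9909, p = 0.000000, reject H0 at alpha = 0.05.


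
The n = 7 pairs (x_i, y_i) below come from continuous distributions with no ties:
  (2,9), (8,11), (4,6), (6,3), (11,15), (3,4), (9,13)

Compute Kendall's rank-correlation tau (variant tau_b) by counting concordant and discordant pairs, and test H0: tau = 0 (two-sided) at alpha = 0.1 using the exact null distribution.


Step 1: Enumerate the 21 unordered pairs (i,j) with i<j and classify each by sign(x_j-x_i) * sign(y_j-y_i).
  (1,2):dx=+6,dy=+2->C; (1,3):dx=+2,dy=-3->D; (1,4):dx=+4,dy=-6->D; (1,5):dx=+9,dy=+6->C
  (1,6):dx=+1,dy=-5->D; (1,7):dx=+7,dy=+4->C; (2,3):dx=-4,dy=-5->C; (2,4):dx=-2,dy=-8->C
  (2,5):dx=+3,dy=+4->C; (2,6):dx=-5,dy=-7->C; (2,7):dx=+1,dy=+2->C; (3,4):dx=+2,dy=-3->D
  (3,5):dx=+7,dy=+9->C; (3,6):dx=-1,dy=-2->C; (3,7):dx=+5,dy=+7->C; (4,5):dx=+5,dy=+12->C
  (4,6):dx=-3,dy=+1->D; (4,7):dx=+3,dy=+10->C; (5,6):dx=-8,dy=-11->C; (5,7):dx=-2,dy=-2->C
  (6,7):dx=+6,dy=+9->C
Step 2: C = 16, D = 5, total pairs = 21.
Step 3: tau = (C - D)/(n(n-1)/2) = (16 - 5)/21 = 0.523810.
Step 4: Exact two-sided p-value (enumerate n! = 5040 permutations of y under H0): p = 0.136111.
Step 5: alpha = 0.1. fail to reject H0.

tau_b = 0.5238 (C=16, D=5), p = 0.136111, fail to reject H0.


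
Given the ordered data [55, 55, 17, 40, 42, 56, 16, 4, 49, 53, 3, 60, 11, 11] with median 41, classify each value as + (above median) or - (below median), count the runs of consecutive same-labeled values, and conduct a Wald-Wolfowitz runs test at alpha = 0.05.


Step 1: Compute median = 41; label A = above, B = below.
Labels in order: AABBAABBAABABB  (n_A = 7, n_B = 7)
Step 2: Count runs R = 8.
Step 3: Under H0 (random ordering), E[R] = 2*n_A*n_B/(n_A+n_B) + 1 = 2*7*7/14 + 1 = 8.0000.
        Var[R] = 2*n_A*n_B*(2*n_A*n_B - n_A - n_B) / ((n_A+n_B)^2 * (n_A+n_B-1)) = 8232/2548 = 3.2308.
        SD[R] = 1.7974.
Step 4: R = E[R], so z = 0 with no continuity correction.
Step 5: Two-sided p-value via normal approximation = 2*(1 - Phi(|z|)) = 1.000000.
Step 6: alpha = 0.05. fail to reject H0.

R = 8, z = 0.0000, p = 1.000000, fail to reject H0.


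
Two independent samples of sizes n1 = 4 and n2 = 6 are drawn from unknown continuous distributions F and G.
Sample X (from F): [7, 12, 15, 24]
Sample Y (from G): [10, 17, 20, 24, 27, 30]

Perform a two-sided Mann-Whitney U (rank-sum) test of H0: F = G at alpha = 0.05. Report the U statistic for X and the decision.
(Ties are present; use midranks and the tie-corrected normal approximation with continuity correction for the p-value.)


Step 1: Combine and sort all 10 observations; assign midranks.
sorted (value, group): (7,X), (10,Y), (12,X), (15,X), (17,Y), (20,Y), (24,X), (24,Y), (27,Y), (30,Y)
ranks: 7->1, 10->2, 12->3, 15->4, 17->5, 20->6, 24->7.5, 24->7.5, 27->9, 30->10
Step 2: Rank sum for X: R1 = 1 + 3 + 4 + 7.5 = 15.5.
Step 3: U_X = R1 - n1(n1+1)/2 = 15.5 - 4*5/2 = 15.5 - 10 = 5.5.
       U_Y = n1*n2 - U_X = 24 - 5.5 = 18.5.
Step 4: Ties are present, so use the tie-corrected normal approximation (with continuity correction) for the p-value.
Step 5: p-value = 0.199458; compare to alpha = 0.05. fail to reject H0.

U_X = 5.5, p = 0.199458, fail to reject H0 at alpha = 0.05.


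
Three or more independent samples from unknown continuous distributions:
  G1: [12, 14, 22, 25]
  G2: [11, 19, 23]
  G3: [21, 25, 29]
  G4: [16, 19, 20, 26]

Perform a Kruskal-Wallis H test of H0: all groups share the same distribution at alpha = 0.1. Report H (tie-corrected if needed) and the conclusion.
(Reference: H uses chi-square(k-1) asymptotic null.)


Step 1: Combine all N = 14 observations and assign midranks.
sorted (value, group, rank): (11,G2,1), (12,G1,2), (14,G1,3), (16,G4,4), (19,G2,5.5), (19,G4,5.5), (20,G4,7), (21,G3,8), (22,G1,9), (23,G2,10), (25,G1,11.5), (25,G3,11.5), (26,G4,13), (29,G3,14)
Step 2: Sum ranks within each group.
R_1 = 25.5 (n_1 = 4)
R_2 = 16.5 (n_2 = 3)
R_3 = 33.5 (n_3 = 3)
R_4 = 29.5 (n_4 = 4)
Step 3: H = 12/(N(N+1)) * sum(R_i^2/n_i) - 3(N+1)
     = 12/(14*15) * (25.5^2/4 + 16.5^2/3 + 33.5^2/3 + 29.5^2/4) - 3*15
     = 0.057143 * 844.958 - 45
     = 3.283333.
Step 4: Ties present; correction factor C = 1 - 12/(14^3 - 14) = 0.995604. Corrected H = 3.283333 / 0.995604 = 3.297829.
Step 5: Under H0, H ~ chi^2(3); p-value = 0.347945.
Step 6: alpha = 0.1. fail to reject H0.

H = 3.2978, df = 3, p = 0.347945, fail to reject H0.


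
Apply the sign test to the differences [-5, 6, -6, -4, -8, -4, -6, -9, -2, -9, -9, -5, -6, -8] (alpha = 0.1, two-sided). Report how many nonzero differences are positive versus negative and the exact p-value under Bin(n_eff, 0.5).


Step 1: Discard zero differences. Original n = 14; n_eff = number of nonzero differences = 14.
Nonzero differences (with sign): -5, +6, -6, -4, -8, -4, -6, -9, -2, -9, -9, -5, -6, -8
Step 2: Count signs: positive = 1, negative = 13.
Step 3: Under H0: P(positive) = 0.5, so the number of positives S ~ Bin(14, 0.5).
Step 4: Two-sided exact p-value = sum of Bin(14,0.5) probabilities at or below the observed probability = 0.001831.
Step 5: alpha = 0.1. reject H0.

n_eff = 14, pos = 1, neg = 13, p = 0.001831, reject H0.


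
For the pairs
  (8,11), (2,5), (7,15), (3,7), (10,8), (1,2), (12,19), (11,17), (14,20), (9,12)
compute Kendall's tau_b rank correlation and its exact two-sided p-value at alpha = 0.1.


Step 1: Enumerate the 45 unordered pairs (i,j) with i<j and classify each by sign(x_j-x_i) * sign(y_j-y_i).
  (1,2):dx=-6,dy=-6->C; (1,3):dx=-1,dy=+4->D; (1,4):dx=-5,dy=-4->C; (1,5):dx=+2,dy=-3->D
  (1,6):dx=-7,dy=-9->C; (1,7):dx=+4,dy=+8->C; (1,8):dx=+3,dy=+6->C; (1,9):dx=+6,dy=+9->C
  (1,10):dx=+1,dy=+1->C; (2,3):dx=+5,dy=+10->C; (2,4):dx=+1,dy=+2->C; (2,5):dx=+8,dy=+3->C
  (2,6):dx=-1,dy=-3->C; (2,7):dx=+10,dy=+14->C; (2,8):dx=+9,dy=+12->C; (2,9):dx=+12,dy=+15->C
  (2,10):dx=+7,dy=+7->C; (3,4):dx=-4,dy=-8->C; (3,5):dx=+3,dy=-7->D; (3,6):dx=-6,dy=-13->C
  (3,7):dx=+5,dy=+4->C; (3,8):dx=+4,dy=+2->C; (3,9):dx=+7,dy=+5->C; (3,10):dx=+2,dy=-3->D
  (4,5):dx=+7,dy=+1->C; (4,6):dx=-2,dy=-5->C; (4,7):dx=+9,dy=+12->C; (4,8):dx=+8,dy=+10->C
  (4,9):dx=+11,dy=+13->C; (4,10):dx=+6,dy=+5->C; (5,6):dx=-9,dy=-6->C; (5,7):dx=+2,dy=+11->C
  (5,8):dx=+1,dy=+9->C; (5,9):dx=+4,dy=+12->C; (5,10):dx=-1,dy=+4->D; (6,7):dx=+11,dy=+17->C
  (6,8):dx=+10,dy=+15->C; (6,9):dx=+13,dy=+18->C; (6,10):dx=+8,dy=+10->C; (7,8):dx=-1,dy=-2->C
  (7,9):dx=+2,dy=+1->C; (7,10):dx=-3,dy=-7->C; (8,9):dx=+3,dy=+3->C; (8,10):dx=-2,dy=-5->C
  (9,10):dx=-5,dy=-8->C
Step 2: C = 40, D = 5, total pairs = 45.
Step 3: tau = (C - D)/(n(n-1)/2) = (40 - 5)/45 = 0.777778.
Step 4: Exact two-sided p-value (enumerate n! = 3628800 permutations of y under H0): p = 0.000946.
Step 5: alpha = 0.1. reject H0.

tau_b = 0.7778 (C=40, D=5), p = 0.000946, reject H0.


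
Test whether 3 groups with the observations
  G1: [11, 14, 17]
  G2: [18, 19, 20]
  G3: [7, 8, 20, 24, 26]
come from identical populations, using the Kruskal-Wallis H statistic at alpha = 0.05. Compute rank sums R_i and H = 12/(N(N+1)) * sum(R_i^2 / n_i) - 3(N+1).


Step 1: Combine all N = 11 observations and assign midranks.
sorted (value, group, rank): (7,G3,1), (8,G3,2), (11,G1,3), (14,G1,4), (17,G1,5), (18,G2,6), (19,G2,7), (20,G2,8.5), (20,G3,8.5), (24,G3,10), (26,G3,11)
Step 2: Sum ranks within each group.
R_1 = 12 (n_1 = 3)
R_2 = 21.5 (n_2 = 3)
R_3 = 32.5 (n_3 = 5)
Step 3: H = 12/(N(N+1)) * sum(R_i^2/n_i) - 3(N+1)
     = 12/(11*12) * (12^2/3 + 21.5^2/3 + 32.5^2/5) - 3*12
     = 0.090909 * 413.333 - 36
     = 1.575758.
Step 4: Ties present; correction factor C = 1 - 6/(11^3 - 11) = 0.995455. Corrected H = 1.575758 / 0.995455 = 1.582953.
Step 5: Under H0, H ~ chi^2(2); p-value = 0.453175.
Step 6: alpha = 0.05. fail to reject H0.

H = 1.5830, df = 2, p = 0.453175, fail to reject H0.


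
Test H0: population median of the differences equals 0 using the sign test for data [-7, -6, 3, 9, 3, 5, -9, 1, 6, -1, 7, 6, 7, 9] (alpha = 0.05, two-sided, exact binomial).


Step 1: Discard zero differences. Original n = 14; n_eff = number of nonzero differences = 14.
Nonzero differences (with sign): -7, -6, +3, +9, +3, +5, -9, +1, +6, -1, +7, +6, +7, +9
Step 2: Count signs: positive = 10, negative = 4.
Step 3: Under H0: P(positive) = 0.5, so the number of positives S ~ Bin(14, 0.5).
Step 4: Two-sided exact p-value = sum of Bin(14,0.5) probabilities at or below the observed probability = 0.179565.
Step 5: alpha = 0.05. fail to reject H0.

n_eff = 14, pos = 10, neg = 4, p = 0.179565, fail to reject H0.


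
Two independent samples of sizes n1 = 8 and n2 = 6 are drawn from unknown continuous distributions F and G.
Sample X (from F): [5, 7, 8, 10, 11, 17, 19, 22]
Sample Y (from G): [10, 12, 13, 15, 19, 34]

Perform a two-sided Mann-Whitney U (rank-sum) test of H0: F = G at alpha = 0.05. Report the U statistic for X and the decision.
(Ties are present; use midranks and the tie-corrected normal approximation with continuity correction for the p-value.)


Step 1: Combine and sort all 14 observations; assign midranks.
sorted (value, group): (5,X), (7,X), (8,X), (10,X), (10,Y), (11,X), (12,Y), (13,Y), (15,Y), (17,X), (19,X), (19,Y), (22,X), (34,Y)
ranks: 5->1, 7->2, 8->3, 10->4.5, 10->4.5, 11->6, 12->7, 13->8, 15->9, 17->10, 19->11.5, 19->11.5, 22->13, 34->14
Step 2: Rank sum for X: R1 = 1 + 2 + 3 + 4.5 + 6 + 10 + 11.5 + 13 = 51.
Step 3: U_X = R1 - n1(n1+1)/2 = 51 - 8*9/2 = 51 - 36 = 15.
       U_Y = n1*n2 - U_X = 48 - 15 = 33.
Step 4: Ties are present, so use the tie-corrected normal approximation (with continuity correction) for the p-value.
Step 5: p-value = 0.271435; compare to alpha = 0.05. fail to reject H0.

U_X = 15, p = 0.271435, fail to reject H0 at alpha = 0.05.


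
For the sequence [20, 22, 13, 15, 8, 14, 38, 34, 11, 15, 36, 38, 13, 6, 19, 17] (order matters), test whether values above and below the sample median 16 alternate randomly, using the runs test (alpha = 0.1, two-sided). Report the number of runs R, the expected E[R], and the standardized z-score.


Step 1: Compute median = 16; label A = above, B = below.
Labels in order: AABBBBAABBAABBAA  (n_A = 8, n_B = 8)
Step 2: Count runs R = 7.
Step 3: Under H0 (random ordering), E[R] = 2*n_A*n_B/(n_A+n_B) + 1 = 2*8*8/16 + 1 = 9.0000.
        Var[R] = 2*n_A*n_B*(2*n_A*n_B - n_A - n_B) / ((n_A+n_B)^2 * (n_A+n_B-1)) = 14336/3840 = 3.7333.
        SD[R] = 1.9322.
Step 4: Continuity-corrected z = (R + 0.5 - E[R]) / SD[R] = (7 + 0.5 - 9.0000) / 1.9322 = -0.7763.
Step 5: Two-sided p-value via normal approximation = 2*(1 - Phi(|z|)) = 0.437558.
Step 6: alpha = 0.1. fail to reject H0.

R = 7, z = -0.7763, p = 0.437558, fail to reject H0.


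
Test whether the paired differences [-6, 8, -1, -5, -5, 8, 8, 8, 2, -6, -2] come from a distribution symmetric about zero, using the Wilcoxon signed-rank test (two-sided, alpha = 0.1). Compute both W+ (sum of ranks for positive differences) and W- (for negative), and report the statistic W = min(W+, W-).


Step 1: Drop any zero differences (none here) and take |d_i|.
|d| = [6, 8, 1, 5, 5, 8, 8, 8, 2, 6, 2]
Step 2: Midrank |d_i| (ties get averaged ranks).
ranks: |6|->6.5, |8|->9.5, |1|->1, |5|->4.5, |5|->4.5, |8|->9.5, |8|->9.5, |8|->9.5, |2|->2.5, |6|->6.5, |2|->2.5
Step 3: Attach original signs; sum ranks with positive sign and with negative sign.
W+ = 9.5 + 9.5 + 9.5 + 9.5 + 2.5 = 40.5
W- = 6.5 + 1 + 4.5 + 4.5 + 6.5 + 2.5 = 25.5
(Check: W+ + W- = 66 should equal n(n+1)/2 = 66.)
Step 4: Test statistic W = min(W+, W-) = 25.5.
Step 5: Ties in |d|, so use the tie-corrected normal approximation.
        E[W] = n(n+1)/4 = 11*12/4 = 33.
        Tie groups: |d|=2 (t=2), |d|=5 (t=2), |d|=6 (t=2), |d|=8 (t=4); sum(t^3 - t) = 78.
        Var[W] = n(n+1)(2n+1)/24 - sum(t^3-t)/48 = 3036/24 - 78/48 = 124.875.
        z = (W - E[W]) / sqrt(Var[W]) = (25.5 - 33) / 11.1747 = -0.6712.
        Two-sided p = 2*Phi(z) = 0.502121.
Step 6: alpha = 0.1. fail to reject H0.

W+ = 40.5, W- = 25.5, W = min = 25.5, p = 0.502121, fail to reject H0.


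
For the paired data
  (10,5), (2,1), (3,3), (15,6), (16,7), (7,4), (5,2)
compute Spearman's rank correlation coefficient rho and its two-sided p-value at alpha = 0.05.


Step 1: Rank x and y separately (midranks; no ties here).
rank(x): 10->5, 2->1, 3->2, 15->6, 16->7, 7->4, 5->3
rank(y): 5->5, 1->1, 3->3, 6->6, 7->7, 4->4, 2->2
Step 2: d_i = R_x(i) - R_y(i); compute d_i^2.
  (5-5)^2=0, (1-1)^2=0, (2-3)^2=1, (6-6)^2=0, (7-7)^2=0, (4-4)^2=0, (3-2)^2=1
sum(d^2) = 2.
Step 3: rho = 1 - 6*2 / (7*(7^2 - 1)) = 1 - 12/336 = 0.964286.
Step 4: Under H0, t = rho * sqrt((n-2)/(1-rho^2)) = 8.1408 ~ t(5).
Step 5: Two-sided p-value from the t-distribution with 5 df = 0.000454.
Step 6: alpha = 0.05. reject H0.

rho = 0.9643, p = 0.000454, reject H0 at alpha = 0.05.


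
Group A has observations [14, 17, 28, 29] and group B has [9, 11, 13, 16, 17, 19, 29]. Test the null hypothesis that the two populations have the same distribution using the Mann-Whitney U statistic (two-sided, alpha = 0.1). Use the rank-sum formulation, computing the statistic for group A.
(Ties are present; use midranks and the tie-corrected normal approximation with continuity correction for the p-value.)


Step 1: Combine and sort all 11 observations; assign midranks.
sorted (value, group): (9,Y), (11,Y), (13,Y), (14,X), (16,Y), (17,X), (17,Y), (19,Y), (28,X), (29,X), (29,Y)
ranks: 9->1, 11->2, 13->3, 14->4, 16->5, 17->6.5, 17->6.5, 19->8, 28->9, 29->10.5, 29->10.5
Step 2: Rank sum for X: R1 = 4 + 6.5 + 9 + 10.5 = 30.
Step 3: U_X = R1 - n1(n1+1)/2 = 30 - 4*5/2 = 30 - 10 = 20.
       U_Y = n1*n2 - U_X = 28 - 20 = 8.
Step 4: Ties are present, so use the tie-corrected normal approximation (with continuity correction) for the p-value.
Step 5: p-value = 0.296412; compare to alpha = 0.1. fail to reject H0.

U_X = 20, p = 0.296412, fail to reject H0 at alpha = 0.1.


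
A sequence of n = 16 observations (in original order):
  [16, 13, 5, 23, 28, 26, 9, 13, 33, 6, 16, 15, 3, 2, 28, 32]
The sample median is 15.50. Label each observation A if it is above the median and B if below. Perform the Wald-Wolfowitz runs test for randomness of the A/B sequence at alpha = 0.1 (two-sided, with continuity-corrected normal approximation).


Step 1: Compute median = 15.50; label A = above, B = below.
Labels in order: ABBAAABBABABBBAA  (n_A = 8, n_B = 8)
Step 2: Count runs R = 9.
Step 3: Under H0 (random ordering), E[R] = 2*n_A*n_B/(n_A+n_B) + 1 = 2*8*8/16 + 1 = 9.0000.
        Var[R] = 2*n_A*n_B*(2*n_A*n_B - n_A - n_B) / ((n_A+n_B)^2 * (n_A+n_B-1)) = 14336/3840 = 3.7333.
        SD[R] = 1.9322.
Step 4: R = E[R], so z = 0 with no continuity correction.
Step 5: Two-sided p-value via normal approximation = 2*(1 - Phi(|z|)) = 1.000000.
Step 6: alpha = 0.1. fail to reject H0.

R = 9, z = 0.0000, p = 1.000000, fail to reject H0.


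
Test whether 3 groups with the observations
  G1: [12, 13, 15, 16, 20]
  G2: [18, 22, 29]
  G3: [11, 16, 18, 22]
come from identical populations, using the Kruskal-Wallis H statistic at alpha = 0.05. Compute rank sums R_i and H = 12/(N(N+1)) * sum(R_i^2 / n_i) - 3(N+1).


Step 1: Combine all N = 12 observations and assign midranks.
sorted (value, group, rank): (11,G3,1), (12,G1,2), (13,G1,3), (15,G1,4), (16,G1,5.5), (16,G3,5.5), (18,G2,7.5), (18,G3,7.5), (20,G1,9), (22,G2,10.5), (22,G3,10.5), (29,G2,12)
Step 2: Sum ranks within each group.
R_1 = 23.5 (n_1 = 5)
R_2 = 30 (n_2 = 3)
R_3 = 24.5 (n_3 = 4)
Step 3: H = 12/(N(N+1)) * sum(R_i^2/n_i) - 3(N+1)
     = 12/(12*13) * (23.5^2/5 + 30^2/3 + 24.5^2/4) - 3*13
     = 0.076923 * 560.513 - 39
     = 4.116346.
Step 4: Ties present; correction factor C = 1 - 18/(12^3 - 12) = 0.989510. Corrected H = 4.116346 / 0.989510 = 4.159982.
Step 5: Under H0, H ~ chi^2(2); p-value = 0.124931.
Step 6: alpha = 0.05. fail to reject H0.

H = 4.1600, df = 2, p = 0.124931, fail to reject H0.


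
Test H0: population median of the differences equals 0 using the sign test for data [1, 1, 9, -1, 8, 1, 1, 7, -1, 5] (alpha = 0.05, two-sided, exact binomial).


Step 1: Discard zero differences. Original n = 10; n_eff = number of nonzero differences = 10.
Nonzero differences (with sign): +1, +1, +9, -1, +8, +1, +1, +7, -1, +5
Step 2: Count signs: positive = 8, negative = 2.
Step 3: Under H0: P(positive) = 0.5, so the number of positives S ~ Bin(10, 0.5).
Step 4: Two-sided exact p-value = sum of Bin(10,0.5) probabilities at or below the observed probability = 0.109375.
Step 5: alpha = 0.05. fail to reject H0.

n_eff = 10, pos = 8, neg = 2, p = 0.109375, fail to reject H0.


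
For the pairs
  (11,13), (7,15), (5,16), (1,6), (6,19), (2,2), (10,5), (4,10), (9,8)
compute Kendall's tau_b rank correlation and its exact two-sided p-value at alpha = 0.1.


Step 1: Enumerate the 36 unordered pairs (i,j) with i<j and classify each by sign(x_j-x_i) * sign(y_j-y_i).
  (1,2):dx=-4,dy=+2->D; (1,3):dx=-6,dy=+3->D; (1,4):dx=-10,dy=-7->C; (1,5):dx=-5,dy=+6->D
  (1,6):dx=-9,dy=-11->C; (1,7):dx=-1,dy=-8->C; (1,8):dx=-7,dy=-3->C; (1,9):dx=-2,dy=-5->C
  (2,3):dx=-2,dy=+1->D; (2,4):dx=-6,dy=-9->C; (2,5):dx=-1,dy=+4->D; (2,6):dx=-5,dy=-13->C
  (2,7):dx=+3,dy=-10->D; (2,8):dx=-3,dy=-5->C; (2,9):dx=+2,dy=-7->D; (3,4):dx=-4,dy=-10->C
  (3,5):dx=+1,dy=+3->C; (3,6):dx=-3,dy=-14->C; (3,7):dx=+5,dy=-11->D; (3,8):dx=-1,dy=-6->C
  (3,9):dx=+4,dy=-8->D; (4,5):dx=+5,dy=+13->C; (4,6):dx=+1,dy=-4->D; (4,7):dx=+9,dy=-1->D
  (4,8):dx=+3,dy=+4->C; (4,9):dx=+8,dy=+2->C; (5,6):dx=-4,dy=-17->C; (5,7):dx=+4,dy=-14->D
  (5,8):dx=-2,dy=-9->C; (5,9):dx=+3,dy=-11->D; (6,7):dx=+8,dy=+3->C; (6,8):dx=+2,dy=+8->C
  (6,9):dx=+7,dy=+6->C; (7,8):dx=-6,dy=+5->D; (7,9):dx=-1,dy=+3->D; (8,9):dx=+5,dy=-2->D
Step 2: C = 20, D = 16, total pairs = 36.
Step 3: tau = (C - D)/(n(n-1)/2) = (20 - 16)/36 = 0.111111.
Step 4: Exact two-sided p-value (enumerate n! = 362880 permutations of y under H0): p = 0.761414.
Step 5: alpha = 0.1. fail to reject H0.

tau_b = 0.1111 (C=20, D=16), p = 0.761414, fail to reject H0.


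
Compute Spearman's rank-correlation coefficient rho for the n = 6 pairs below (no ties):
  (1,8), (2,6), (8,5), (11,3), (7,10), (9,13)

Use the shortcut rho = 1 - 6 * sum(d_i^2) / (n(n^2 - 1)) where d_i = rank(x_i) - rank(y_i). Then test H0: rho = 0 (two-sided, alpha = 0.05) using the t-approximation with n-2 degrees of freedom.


Step 1: Rank x and y separately (midranks; no ties here).
rank(x): 1->1, 2->2, 8->4, 11->6, 7->3, 9->5
rank(y): 8->4, 6->3, 5->2, 3->1, 10->5, 13->6
Step 2: d_i = R_x(i) - R_y(i); compute d_i^2.
  (1-4)^2=9, (2-3)^2=1, (4-2)^2=4, (6-1)^2=25, (3-5)^2=4, (5-6)^2=1
sum(d^2) = 44.
Step 3: rho = 1 - 6*44 / (6*(6^2 - 1)) = 1 - 264/210 = -0.257143.
Step 4: Under H0, t = rho * sqrt((n-2)/(1-rho^2)) = -0.5322 ~ t(4).
Step 5: Two-sided p-value from the t-distribution with 4 df = 0.622787.
Step 6: alpha = 0.05. fail to reject H0.

rho = -0.2571, p = 0.622787, fail to reject H0 at alpha = 0.05.


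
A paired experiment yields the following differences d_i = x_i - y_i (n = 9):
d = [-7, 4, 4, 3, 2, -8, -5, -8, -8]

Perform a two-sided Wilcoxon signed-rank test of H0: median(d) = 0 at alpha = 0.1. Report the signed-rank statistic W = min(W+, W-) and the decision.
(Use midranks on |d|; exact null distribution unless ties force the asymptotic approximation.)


Step 1: Drop any zero differences (none here) and take |d_i|.
|d| = [7, 4, 4, 3, 2, 8, 5, 8, 8]
Step 2: Midrank |d_i| (ties get averaged ranks).
ranks: |7|->6, |4|->3.5, |4|->3.5, |3|->2, |2|->1, |8|->8, |5|->5, |8|->8, |8|->8
Step 3: Attach original signs; sum ranks with positive sign and with negative sign.
W+ = 3.5 + 3.5 + 2 + 1 = 10
W- = 6 + 8 + 5 + 8 + 8 = 35
(Check: W+ + W- = 45 should equal n(n+1)/2 = 45.)
Step 4: Test statistic W = min(W+, W-) = 10.
Step 5: Ties in |d|, so use the tie-corrected normal approximation.
        E[W] = n(n+1)/4 = 9*10/4 = 22.5.
        Tie groups: |d|=4 (t=2), |d|=8 (t=3); sum(t^3 - t) = 30.
        Var[W] = n(n+1)(2n+1)/24 - sum(t^3-t)/48 = 1710/24 - 30/48 = 70.625.
        z = (W - E[W]) / sqrt(Var[W]) = (10 - 22.5) / 8.4039 = -1.4874.
        Two-sided p = 2*Phi(z) = 0.136906.
Step 6: alpha = 0.1. fail to reject H0.

W+ = 10, W- = 35, W = min = 10, p = 0.136906, fail to reject H0.


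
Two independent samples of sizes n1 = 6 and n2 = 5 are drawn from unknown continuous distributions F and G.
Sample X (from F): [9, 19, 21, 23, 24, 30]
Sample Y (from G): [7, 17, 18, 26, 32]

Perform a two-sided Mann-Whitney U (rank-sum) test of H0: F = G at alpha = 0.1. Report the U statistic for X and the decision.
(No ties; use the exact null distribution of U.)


Step 1: Combine and sort all 11 observations; assign midranks.
sorted (value, group): (7,Y), (9,X), (17,Y), (18,Y), (19,X), (21,X), (23,X), (24,X), (26,Y), (30,X), (32,Y)
ranks: 7->1, 9->2, 17->3, 18->4, 19->5, 21->6, 23->7, 24->8, 26->9, 30->10, 32->11
Step 2: Rank sum for X: R1 = 2 + 5 + 6 + 7 + 8 + 10 = 38.
Step 3: U_X = R1 - n1(n1+1)/2 = 38 - 6*7/2 = 38 - 21 = 17.
       U_Y = n1*n2 - U_X = 30 - 17 = 13.
Step 4: No ties, so the exact null distribution of U (based on enumerating the C(11,6) = 462 equally likely rank assignments) gives the two-sided p-value.
Step 5: p-value = 0.792208; compare to alpha = 0.1. fail to reject H0.

U_X = 17, p = 0.792208, fail to reject H0 at alpha = 0.1.


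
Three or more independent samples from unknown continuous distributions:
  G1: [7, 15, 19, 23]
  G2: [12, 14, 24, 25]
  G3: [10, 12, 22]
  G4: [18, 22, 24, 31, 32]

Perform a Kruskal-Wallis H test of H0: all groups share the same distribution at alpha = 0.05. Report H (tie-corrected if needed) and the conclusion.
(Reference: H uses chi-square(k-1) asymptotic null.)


Step 1: Combine all N = 16 observations and assign midranks.
sorted (value, group, rank): (7,G1,1), (10,G3,2), (12,G2,3.5), (12,G3,3.5), (14,G2,5), (15,G1,6), (18,G4,7), (19,G1,8), (22,G3,9.5), (22,G4,9.5), (23,G1,11), (24,G2,12.5), (24,G4,12.5), (25,G2,14), (31,G4,15), (32,G4,16)
Step 2: Sum ranks within each group.
R_1 = 26 (n_1 = 4)
R_2 = 35 (n_2 = 4)
R_3 = 15 (n_3 = 3)
R_4 = 60 (n_4 = 5)
Step 3: H = 12/(N(N+1)) * sum(R_i^2/n_i) - 3(N+1)
     = 12/(16*17) * (26^2/4 + 35^2/4 + 15^2/3 + 60^2/5) - 3*17
     = 0.044118 * 1270.25 - 51
     = 5.040441.
Step 4: Ties present; correction factor C = 1 - 18/(16^3 - 16) = 0.995588. Corrected H = 5.040441 / 0.995588 = 5.062777.
Step 5: Under H0, H ~ chi^2(3); p-value = 0.167258.
Step 6: alpha = 0.05. fail to reject H0.

H = 5.0628, df = 3, p = 0.167258, fail to reject H0.


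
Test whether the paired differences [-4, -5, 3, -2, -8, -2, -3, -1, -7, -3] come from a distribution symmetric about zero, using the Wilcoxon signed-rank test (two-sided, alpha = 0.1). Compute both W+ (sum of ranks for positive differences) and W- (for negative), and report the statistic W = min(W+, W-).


Step 1: Drop any zero differences (none here) and take |d_i|.
|d| = [4, 5, 3, 2, 8, 2, 3, 1, 7, 3]
Step 2: Midrank |d_i| (ties get averaged ranks).
ranks: |4|->7, |5|->8, |3|->5, |2|->2.5, |8|->10, |2|->2.5, |3|->5, |1|->1, |7|->9, |3|->5
Step 3: Attach original signs; sum ranks with positive sign and with negative sign.
W+ = 5 = 5
W- = 7 + 8 + 2.5 + 10 + 2.5 + 5 + 1 + 9 + 5 = 50
(Check: W+ + W- = 55 should equal n(n+1)/2 = 55.)
Step 4: Test statistic W = min(W+, W-) = 5.
Step 5: Ties in |d|, so use the tie-corrected normal approximation.
        E[W] = n(n+1)/4 = 10*11/4 = 27.5.
        Tie groups: |d|=2 (t=2), |d|=3 (t=3); sum(t^3 - t) = 30.
        Var[W] = n(n+1)(2n+1)/24 - sum(t^3-t)/48 = 2310/24 - 30/48 = 95.625.
        z = (W - E[W]) / sqrt(Var[W]) = (5 - 27.5) / 9.7788 = -2.3009.
        Two-sided p = 2*Phi(z) = 0.021398.
Step 6: alpha = 0.1. reject H0.

W+ = 5, W- = 50, W = min = 5, p = 0.021398, reject H0.


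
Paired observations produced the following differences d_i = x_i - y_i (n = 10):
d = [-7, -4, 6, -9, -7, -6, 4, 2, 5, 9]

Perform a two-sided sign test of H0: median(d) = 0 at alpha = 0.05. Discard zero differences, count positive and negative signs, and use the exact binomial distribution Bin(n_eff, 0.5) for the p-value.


Step 1: Discard zero differences. Original n = 10; n_eff = number of nonzero differences = 10.
Nonzero differences (with sign): -7, -4, +6, -9, -7, -6, +4, +2, +5, +9
Step 2: Count signs: positive = 5, negative = 5.
Step 3: Under H0: P(positive) = 0.5, so the number of positives S ~ Bin(10, 0.5).
Step 4: Two-sided exact p-value = sum of Bin(10,0.5) probabilities at or below the observed probability = 1.000000.
Step 5: alpha = 0.05. fail to reject H0.

n_eff = 10, pos = 5, neg = 5, p = 1.000000, fail to reject H0.


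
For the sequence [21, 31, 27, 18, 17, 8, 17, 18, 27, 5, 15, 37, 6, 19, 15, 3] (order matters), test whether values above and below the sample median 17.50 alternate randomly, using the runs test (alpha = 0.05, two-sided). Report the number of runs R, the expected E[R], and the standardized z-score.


Step 1: Compute median = 17.50; label A = above, B = below.
Labels in order: AAAABBBAABBABABB  (n_A = 8, n_B = 8)
Step 2: Count runs R = 8.
Step 3: Under H0 (random ordering), E[R] = 2*n_A*n_B/(n_A+n_B) + 1 = 2*8*8/16 + 1 = 9.0000.
        Var[R] = 2*n_A*n_B*(2*n_A*n_B - n_A - n_B) / ((n_A+n_B)^2 * (n_A+n_B-1)) = 14336/3840 = 3.7333.
        SD[R] = 1.9322.
Step 4: Continuity-corrected z = (R + 0.5 - E[R]) / SD[R] = (8 + 0.5 - 9.0000) / 1.9322 = -0.2588.
Step 5: Two-sided p-value via normal approximation = 2*(1 - Phi(|z|)) = 0.795809.
Step 6: alpha = 0.05. fail to reject H0.

R = 8, z = -0.2588, p = 0.795809, fail to reject H0.


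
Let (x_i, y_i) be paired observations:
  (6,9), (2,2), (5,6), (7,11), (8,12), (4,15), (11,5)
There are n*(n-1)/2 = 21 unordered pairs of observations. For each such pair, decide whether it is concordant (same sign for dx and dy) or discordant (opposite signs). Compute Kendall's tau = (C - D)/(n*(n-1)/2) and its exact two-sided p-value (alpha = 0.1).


Step 1: Enumerate the 21 unordered pairs (i,j) with i<j and classify each by sign(x_j-x_i) * sign(y_j-y_i).
  (1,2):dx=-4,dy=-7->C; (1,3):dx=-1,dy=-3->C; (1,4):dx=+1,dy=+2->C; (1,5):dx=+2,dy=+3->C
  (1,6):dx=-2,dy=+6->D; (1,7):dx=+5,dy=-4->D; (2,3):dx=+3,dy=+4->C; (2,4):dx=+5,dy=+9->C
  (2,5):dx=+6,dy=+10->C; (2,6):dx=+2,dy=+13->C; (2,7):dx=+9,dy=+3->C; (3,4):dx=+2,dy=+5->C
  (3,5):dx=+3,dy=+6->C; (3,6):dx=-1,dy=+9->D; (3,7):dx=+6,dy=-1->D; (4,5):dx=+1,dy=+1->C
  (4,6):dx=-3,dy=+4->D; (4,7):dx=+4,dy=-6->D; (5,6):dx=-4,dy=+3->D; (5,7):dx=+3,dy=-7->D
  (6,7):dx=+7,dy=-10->D
Step 2: C = 12, D = 9, total pairs = 21.
Step 3: tau = (C - D)/(n(n-1)/2) = (12 - 9)/21 = 0.142857.
Step 4: Exact two-sided p-value (enumerate n! = 5040 permutations of y under H0): p = 0.772619.
Step 5: alpha = 0.1. fail to reject H0.

tau_b = 0.1429 (C=12, D=9), p = 0.772619, fail to reject H0.


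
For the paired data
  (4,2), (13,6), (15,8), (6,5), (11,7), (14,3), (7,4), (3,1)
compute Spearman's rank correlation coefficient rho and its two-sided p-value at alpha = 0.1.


Step 1: Rank x and y separately (midranks; no ties here).
rank(x): 4->2, 13->6, 15->8, 6->3, 11->5, 14->7, 7->4, 3->1
rank(y): 2->2, 6->6, 8->8, 5->5, 7->7, 3->3, 4->4, 1->1
Step 2: d_i = R_x(i) - R_y(i); compute d_i^2.
  (2-2)^2=0, (6-6)^2=0, (8-8)^2=0, (3-5)^2=4, (5-7)^2=4, (7-3)^2=16, (4-4)^2=0, (1-1)^2=0
sum(d^2) = 24.
Step 3: rho = 1 - 6*24 / (8*(8^2 - 1)) = 1 - 144/504 = 0.714286.
Step 4: Under H0, t = rho * sqrt((n-2)/(1-rho^2)) = 2.5000 ~ t(6).
Step 5: Two-sided p-value from the t-distribution with 6 df = 0.046528.
Step 6: alpha = 0.1. reject H0.

rho = 0.7143, p = 0.046528, reject H0 at alpha = 0.1.


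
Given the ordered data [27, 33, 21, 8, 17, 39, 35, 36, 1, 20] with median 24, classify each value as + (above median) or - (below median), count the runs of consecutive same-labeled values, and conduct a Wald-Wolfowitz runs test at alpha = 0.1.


Step 1: Compute median = 24; label A = above, B = below.
Labels in order: AABBBAAABB  (n_A = 5, n_B = 5)
Step 2: Count runs R = 4.
Step 3: Under H0 (random ordering), E[R] = 2*n_A*n_B/(n_A+n_B) + 1 = 2*5*5/10 + 1 = 6.0000.
        Var[R] = 2*n_A*n_B*(2*n_A*n_B - n_A - n_B) / ((n_A+n_B)^2 * (n_A+n_B-1)) = 2000/900 = 2.2222.
        SD[R] = 1.4907.
Step 4: Continuity-corrected z = (R + 0.5 - E[R]) / SD[R] = (4 + 0.5 - 6.0000) / 1.4907 = -1.0062.
Step 5: Two-sided p-value via normal approximation = 2*(1 - Phi(|z|)) = 0.314305.
Step 6: alpha = 0.1. fail to reject H0.

R = 4, z = -1.0062, p = 0.314305, fail to reject H0.


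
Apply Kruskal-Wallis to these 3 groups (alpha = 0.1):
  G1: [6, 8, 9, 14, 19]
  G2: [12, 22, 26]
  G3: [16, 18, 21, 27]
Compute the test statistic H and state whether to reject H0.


Step 1: Combine all N = 12 observations and assign midranks.
sorted (value, group, rank): (6,G1,1), (8,G1,2), (9,G1,3), (12,G2,4), (14,G1,5), (16,G3,6), (18,G3,7), (19,G1,8), (21,G3,9), (22,G2,10), (26,G2,11), (27,G3,12)
Step 2: Sum ranks within each group.
R_1 = 19 (n_1 = 5)
R_2 = 25 (n_2 = 3)
R_3 = 34 (n_3 = 4)
Step 3: H = 12/(N(N+1)) * sum(R_i^2/n_i) - 3(N+1)
     = 12/(12*13) * (19^2/5 + 25^2/3 + 34^2/4) - 3*13
     = 0.076923 * 569.533 - 39
     = 4.810256.
Step 4: No ties, so H is used without correction.
Step 5: Under H0, H ~ chi^2(2); p-value = 0.090254.
Step 6: alpha = 0.1. reject H0.

H = 4.8103, df = 2, p = 0.090254, reject H0.


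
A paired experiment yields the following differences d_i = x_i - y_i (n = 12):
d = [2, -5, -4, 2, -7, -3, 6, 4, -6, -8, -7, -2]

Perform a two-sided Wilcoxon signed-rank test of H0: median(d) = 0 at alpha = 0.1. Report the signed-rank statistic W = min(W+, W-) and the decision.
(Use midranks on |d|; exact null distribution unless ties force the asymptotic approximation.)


Step 1: Drop any zero differences (none here) and take |d_i|.
|d| = [2, 5, 4, 2, 7, 3, 6, 4, 6, 8, 7, 2]
Step 2: Midrank |d_i| (ties get averaged ranks).
ranks: |2|->2, |5|->7, |4|->5.5, |2|->2, |7|->10.5, |3|->4, |6|->8.5, |4|->5.5, |6|->8.5, |8|->12, |7|->10.5, |2|->2
Step 3: Attach original signs; sum ranks with positive sign and with negative sign.
W+ = 2 + 2 + 8.5 + 5.5 = 18
W- = 7 + 5.5 + 10.5 + 4 + 8.5 + 12 + 10.5 + 2 = 60
(Check: W+ + W- = 78 should equal n(n+1)/2 = 78.)
Step 4: Test statistic W = min(W+, W-) = 18.
Step 5: Ties in |d|, so use the tie-corrected normal approximation.
        E[W] = n(n+1)/4 = 12*13/4 = 39.
        Tie groups: |d|=2 (t=3), |d|=4 (t=2), |d|=6 (t=2), |d|=7 (t=2); sum(t^3 - t) = 42.
        Var[W] = n(n+1)(2n+1)/24 - sum(t^3-t)/48 = 3900/24 - 42/48 = 161.625.
        z = (W - E[W]) / sqrt(Var[W]) = (18 - 39) / 12.7132 = -1.6518.
        Two-sided p = 2*Phi(z) = 0.098569.
Step 6: alpha = 0.1. reject H0.

W+ = 18, W- = 60, W = min = 18, p = 0.098569, reject H0.


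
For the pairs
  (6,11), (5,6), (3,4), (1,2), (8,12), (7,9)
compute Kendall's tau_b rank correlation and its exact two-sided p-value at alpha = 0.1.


Step 1: Enumerate the 15 unordered pairs (i,j) with i<j and classify each by sign(x_j-x_i) * sign(y_j-y_i).
  (1,2):dx=-1,dy=-5->C; (1,3):dx=-3,dy=-7->C; (1,4):dx=-5,dy=-9->C; (1,5):dx=+2,dy=+1->C
  (1,6):dx=+1,dy=-2->D; (2,3):dx=-2,dy=-2->C; (2,4):dx=-4,dy=-4->C; (2,5):dx=+3,dy=+6->C
  (2,6):dx=+2,dy=+3->C; (3,4):dx=-2,dy=-2->C; (3,5):dx=+5,dy=+8->C; (3,6):dx=+4,dy=+5->C
  (4,5):dx=+7,dy=+10->C; (4,6):dx=+6,dy=+7->C; (5,6):dx=-1,dy=-3->C
Step 2: C = 14, D = 1, total pairs = 15.
Step 3: tau = (C - D)/(n(n-1)/2) = (14 - 1)/15 = 0.866667.
Step 4: Exact two-sided p-value (enumerate n! = 720 permutations of y under H0): p = 0.016667.
Step 5: alpha = 0.1. reject H0.

tau_b = 0.8667 (C=14, D=1), p = 0.016667, reject H0.
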